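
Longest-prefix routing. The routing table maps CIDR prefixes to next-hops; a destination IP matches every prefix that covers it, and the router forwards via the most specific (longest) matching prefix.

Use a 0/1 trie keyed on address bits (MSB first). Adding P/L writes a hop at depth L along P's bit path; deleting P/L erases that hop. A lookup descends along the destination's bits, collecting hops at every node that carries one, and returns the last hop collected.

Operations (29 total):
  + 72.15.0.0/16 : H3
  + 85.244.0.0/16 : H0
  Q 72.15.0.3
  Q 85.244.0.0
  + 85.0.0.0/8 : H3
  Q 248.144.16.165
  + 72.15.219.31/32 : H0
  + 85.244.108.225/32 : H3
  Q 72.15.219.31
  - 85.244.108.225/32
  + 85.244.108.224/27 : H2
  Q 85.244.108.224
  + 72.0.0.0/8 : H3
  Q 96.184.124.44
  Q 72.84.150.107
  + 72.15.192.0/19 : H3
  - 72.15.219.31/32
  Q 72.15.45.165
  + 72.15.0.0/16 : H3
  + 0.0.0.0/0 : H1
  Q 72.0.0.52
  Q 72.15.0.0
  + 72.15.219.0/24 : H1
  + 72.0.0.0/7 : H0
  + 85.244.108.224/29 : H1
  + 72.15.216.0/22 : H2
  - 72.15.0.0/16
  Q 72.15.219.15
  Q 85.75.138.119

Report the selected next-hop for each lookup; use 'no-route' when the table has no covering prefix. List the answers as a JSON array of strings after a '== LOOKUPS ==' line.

Apply in order:
  + 72.15.0.0/16 (H3) depth=16
  + 85.244.0.0/16 (H0) depth=16
  lookup 72.15.0.3: bits 0100100000001111 walk d0:-→d1:-→d2:-→d3:-→d4:-→d5:-→d6:-→d7:-→d8:-→d9:-→d10:-→d11:-→d12:-→d13:-→d14:-→d15:-→d16:H3 -> H3
  lookup 85.244.0.0: bits 0101010111110100 walk d0:-→d1:-→d2:-→d3:-→d4:-→d5:-→d6:-→d7:-→d8:-→d9:-→d10:-→d11:-→d12:-→d13:-→d14:-→d15:-→d16:H0 -> H0
  + 85.0.0.0/8 (H3) depth=8
  lookup 248.144.16.165: bits ε walk d0:- -> no-route
  + 72.15.219.31/32 (H0) depth=32
  + 85.244.108.225/32 (H3) depth=32
  lookup 72.15.219.31: bits 01001000000011111101101100011111 walk d0:-→d1:-→d2:-→d3:-→d4:-→d5:-→d6:-→d7:-→d8:-→d9:-→d10:-→d11:-→d12:-→d13:-→d14:-→d15:-→d16:H3→d17:-→d18:-→d19:-→d20:-→d21:-→d22:-→d23:-→d24:-→d25:-→d26:-→d27:-→d28:-→d29:-→d30:-→d31:-→d32:H0 -> H0
  del 85.244.108.225/32 (clear depth 32)
  + 85.244.108.224/27 (H2) depth=27
  lookup 85.244.108.224: bits 0101010111110100011011001110000 walk d0:-→d1:-→d2:-→d3:-→d4:-→d5:-→d6:-→d7:-→d8:H3→d9:-→d10:-→d11:-→d12:-→d13:-→d14:-→d15:-→d16:H0→d17:-→d18:-→d19:-→d20:-→d21:-→d22:-→d23:-→d24:-→d25:-→d26:-→d27:H2→d28:-→d29:-→d30:-→d31:- -> H2
  + 72.0.0.0/8 (H3) depth=8
  lookup 96.184.124.44: bits 01 walk d0:-→d1:-→d2:- -> no-route
  lookup 72.84.150.107: bits 010010000 walk d0:-→d1:-→d2:-→d3:-→d4:-→d5:-→d6:-→d7:-→d8:H3→d9:- -> H3
  + 72.15.192.0/19 (H3) depth=19
  del 72.15.219.31/32 (clear depth 32)
  lookup 72.15.45.165: bits 0100100000001111 walk d0:-→d1:-→d2:-→d3:-→d4:-→d5:-→d6:-→d7:-→d8:H3→d9:-→d10:-→d11:-→d12:-→d13:-→d14:-→d15:-→d16:H3 -> H3
  + 72.15.0.0/16 (H3) depth=16
  + 0.0.0.0/0 (H1) depth=0
  lookup 72.0.0.52: bits 010010000000 walk d0:H1→d1:-→d2:-→d3:-→d4:-→d5:-→d6:-→d7:-→d8:H3→d9:-→d10:-→d11:-→d12:- -> H3
  lookup 72.15.0.0: bits 0100100000001111 walk d0:H1→d1:-→d2:-→d3:-→d4:-→d5:-→d6:-→d7:-→d8:H3→d9:-→d10:-→d11:-→d12:-→d13:-→d14:-→d15:-→d16:H3 -> H3
  + 72.15.219.0/24 (H1) depth=24
  + 72.0.0.0/7 (H0) depth=7
  + 85.244.108.224/29 (H1) depth=29
  + 72.15.216.0/22 (H2) depth=22
  del 72.15.0.0/16 (clear depth 16)
  lookup 72.15.219.15: bits 010010000000111111011011000 walk d0:H1→d1:-→d2:-→d3:-→d4:-→d5:-→d6:-→d7:H0→d8:H3→d9:-→d10:-→d11:-→d12:-→d13:-→d14:-→d15:-→d16:-→d17:-→d18:-→d19:H3→d20:-→d21:-→d22:H2→d23:-→d24:H1→d25:-→d26:-→d27:- -> H1
  lookup 85.75.138.119: bits 01010101 walk d0:H1→d1:-→d2:-→d3:-→d4:-→d5:-→d6:-→d7:-→d8:H3 -> H3

== LOOKUPS ==
["H3","H0","no-route","H0","H2","no-route","H3","H3","H3","H3","H1","H3"]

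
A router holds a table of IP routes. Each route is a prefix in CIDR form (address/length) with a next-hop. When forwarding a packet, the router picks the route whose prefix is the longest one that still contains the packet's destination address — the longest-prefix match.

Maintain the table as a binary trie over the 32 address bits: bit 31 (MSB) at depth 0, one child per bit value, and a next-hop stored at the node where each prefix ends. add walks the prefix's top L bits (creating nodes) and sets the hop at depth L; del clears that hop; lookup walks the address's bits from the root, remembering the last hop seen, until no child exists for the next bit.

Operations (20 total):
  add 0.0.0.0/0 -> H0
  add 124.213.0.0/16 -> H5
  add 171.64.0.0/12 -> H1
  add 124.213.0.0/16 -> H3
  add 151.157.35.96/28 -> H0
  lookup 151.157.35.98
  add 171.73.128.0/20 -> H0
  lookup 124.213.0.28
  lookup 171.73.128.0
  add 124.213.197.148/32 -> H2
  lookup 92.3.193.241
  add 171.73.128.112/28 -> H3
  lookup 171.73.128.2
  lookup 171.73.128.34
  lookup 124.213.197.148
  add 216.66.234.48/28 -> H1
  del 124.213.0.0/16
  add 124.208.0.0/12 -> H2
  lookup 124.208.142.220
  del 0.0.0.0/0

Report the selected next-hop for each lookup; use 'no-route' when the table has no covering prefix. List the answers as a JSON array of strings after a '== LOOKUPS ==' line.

Trace:
  add 0.0.0.0/0 -> H0 at depth 0
  add 124.213.0.0/16 -> H5 at depth 16
  add 171.64.0.0/12 -> H1 at depth 12
  add 124.213.0.0/16 -> H3 at depth 16
  add 151.157.35.96/28 -> H0 at depth 28
  Q 151.157.35.98: descend 1001011110011101001000110110 ; hops seen [H0,H0] ; pick H0
  add 171.73.128.0/20 -> H0 at depth 20
  Q 124.213.0.28: descend 0111110011010101 ; hops seen [H0,H3] ; pick H3
  Q 171.73.128.0: descend 10101011010010011000 ; hops seen [H0,H1,H0] ; pick H0
  add 124.213.197.148/32 -> H2 at depth 32
  Q 92.3.193.241: descend 01 ; hops seen [H0] ; pick H0
  add 171.73.128.112/28 -> H3 at depth 28
  Q 171.73.128.2: descend 1010101101001001100000000 ; hops seen [H0,H1,H0] ; pick H0
  Q 171.73.128.34: descend 1010101101001001100000000 ; hops seen [H0,H1,H0] ; pick H0
  Q 124.213.197.148: descend 01111100110101011100010110010100 ; hops seen [H0,H3,H2] ; pick H2
  add 216.66.234.48/28 -> H1 at depth 28
  del 124.213.0.0/16 (clear depth 16)
  add 124.208.0.0/12 -> H2 at depth 12
  Q 124.208.142.220: descend 0111110011010 ; hops seen [H0,H2] ; pick H2
  del 0.0.0.0/0 (clear depth 0)

== LOOKUPS ==
["H0","H3","H0","H0","H0","H0","H2","H2"]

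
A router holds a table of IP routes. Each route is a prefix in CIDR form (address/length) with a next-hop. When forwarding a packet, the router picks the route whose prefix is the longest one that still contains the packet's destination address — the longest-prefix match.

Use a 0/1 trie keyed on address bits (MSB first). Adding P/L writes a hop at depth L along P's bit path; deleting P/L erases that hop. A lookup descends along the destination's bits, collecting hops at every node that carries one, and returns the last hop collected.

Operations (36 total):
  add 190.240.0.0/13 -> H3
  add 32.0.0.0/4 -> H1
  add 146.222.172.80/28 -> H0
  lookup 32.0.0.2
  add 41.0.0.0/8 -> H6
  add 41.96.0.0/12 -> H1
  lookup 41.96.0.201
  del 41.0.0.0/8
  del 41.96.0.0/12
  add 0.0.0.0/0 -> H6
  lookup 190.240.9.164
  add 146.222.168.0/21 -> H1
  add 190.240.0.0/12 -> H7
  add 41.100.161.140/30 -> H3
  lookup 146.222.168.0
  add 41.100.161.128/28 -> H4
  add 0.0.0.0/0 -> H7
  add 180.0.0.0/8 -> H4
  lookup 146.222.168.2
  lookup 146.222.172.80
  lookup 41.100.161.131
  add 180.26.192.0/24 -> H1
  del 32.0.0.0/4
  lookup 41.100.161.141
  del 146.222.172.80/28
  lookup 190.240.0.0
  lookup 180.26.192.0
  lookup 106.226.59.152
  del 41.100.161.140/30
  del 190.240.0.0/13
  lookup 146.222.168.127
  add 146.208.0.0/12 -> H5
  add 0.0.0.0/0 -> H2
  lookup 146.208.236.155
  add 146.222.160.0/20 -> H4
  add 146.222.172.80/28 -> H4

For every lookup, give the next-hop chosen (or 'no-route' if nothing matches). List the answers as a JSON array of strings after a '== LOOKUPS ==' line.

Process each operation:
  add 190.240.0.0/13 -> H3 at depth 13
  add 32.0.0.0/4 -> H1 at depth 4
  add 146.222.172.80/28 -> H0 at depth 28
  lookup 32.0.0.2: bits 0010 walk d0:-→d1:-→d2:-→d3:-→d4:H1 -> H1
  add 41.0.0.0/8 -> H6 at depth 8
  add 41.96.0.0/12 -> H1 at depth 12
  lookup 41.96.0.201: bits 001010010110 walk d0:-→d1:-→d2:-→d3:-→d4:H1→d5:-→d6:-→d7:-→d8:H6→d9:-→d10:-→d11:-→d12:H1 -> H1
  - 41.0.0.0/8 clear@8
  - 41.96.0.0/12 clear@12
  add 0.0.0.0/0 -> H6 at depth 0
  lookup 190.240.9.164: bits 1011111011110 walk d0:H6→d1:-→d2:-→d3:-→d4:-→d5:-→d6:-→d7:-→d8:-→d9:-→d10:-→d11:-→d12:-→d13:H3 -> H3
  add 146.222.168.0/21 -> H1 at depth 21
  add 190.240.0.0/12 -> H7 at depth 12
  add 41.100.161.140/30 -> H3 at depth 30
  lookup 146.222.168.0: bits 100100101101111010101 walk d0:H6→d1:-→d2:-→d3:-→d4:-→d5:-→d6:-→d7:-→d8:-→d9:-→d10:-→d11:-→d12:-→d13:-→d14:-→d15:-→d16:-→d17:-→d18:-→d19:-→d20:-→d21:H1 -> H1
  add 41.100.161.128/28 -> H4 at depth 28
  add 0.0.0.0/0 -> H7 at depth 0
  add 180.0.0.0/8 -> H4 at depth 8
  lookup 146.222.168.2: bits 100100101101111010101 walk d0:H7→d1:-→d2:-→d3:-→d4:-→d5:-→d6:-→d7:-→d8:-→d9:-→d10:-→d11:-→d12:-→d13:-→d14:-→d15:-→d16:-→d17:-→d18:-→d19:-→d20:-→d21:H1 -> H1
  lookup 146.222.172.80: bits 1001001011011110101011000101 walk d0:H7→d1:-→d2:-→d3:-→d4:-→d5:-→d6:-→d7:-→d8:-→d9:-→d10:-→d11:-→d12:-→d13:-→d14:-→d15:-→d16:-→d17:-→d18:-→d19:-→d20:-→d21:H1→d22:-→d23:-→d24:-→d25:-→d26:-→d27:-→d28:H0 -> H0
  lookup 41.100.161.131: bits 0010100101100100101000011000 walk d0:H7→d1:-→d2:-→d3:-→d4:H1→d5:-→d6:-→d7:-→d8:-→d9:-→d10:-→d11:-→d12:-→d13:-→d14:-→d15:-→d16:-→d17:-→d18:-→d19:-→d20:-→d21:-→d22:-→d23:-→d24:-→d25:-→d26:-→d27:-→d28:H4 -> H4
  add 180.26.192.0/24 -> H1 at depth 24
  - 32.0.0.0/4 clear@4
  lookup 41.100.161.141: bits 001010010110010010100001100011 walk d0:H7→d1:-→d2:-→d3:-→d4:-→d5:-→d6:-→d7:-→d8:-→d9:-→d10:-→d11:-→d12:-→d13:-→d14:-→d15:-→d16:-→d17:-→d18:-→d19:-→d20:-→d21:-→d22:-→d23:-→d24:-→d25:-→d26:-→d27:-→d28:H4→d29:-→d30:H3 -> H3
  - 146.222.172.80/28 clear@28
  lookup 190.240.0.0: bits 1011111011110 walk d0:H7→d1:-→d2:-→d3:-→d4:-→d5:-→d6:-→d7:-→d8:-→d9:-→d10:-→d11:-→d12:H7→d13:H3 -> H3
  lookup 180.26.192.0: bits 101101000001101011000000 walk d0:H7→d1:-→d2:-→d3:-→d4:-→d5:-→d6:-→d7:-→d8:H4→d9:-→d10:-→d11:-→d12:-→d13:-→d14:-→d15:-→d16:-→d17:-→d18:-→d19:-→d20:-→d21:-→d22:-→d23:-→d24:H1 -> H1
  lookup 106.226.59.152: bits 0 walk d0:H7→d1:- -> H7
  - 41.100.161.140/30 clear@30
  - 190.240.0.0/13 clear@13
  lookup 146.222.168.127: bits 100100101101111010101 walk d0:H7→d1:-→d2:-→d3:-→d4:-→d5:-→d6:-→d7:-→d8:-→d9:-→d10:-→d11:-→d12:-→d13:-→d14:-→d15:-→d16:-→d17:-→d18:-→d19:-→d20:-→d21:H1 -> H1
  add 146.208.0.0/12 -> H5 at depth 12
  add 0.0.0.0/0 -> H2 at depth 0
  lookup 146.208.236.155: bits 100100101101 walk d0:H2→d1:-→d2:-→d3:-→d4:-→d5:-→d6:-→d7:-→d8:-→d9:-→d10:-→d11:-→d12:H5 -> H5
  add 146.222.160.0/20 -> H4 at depth 20
  add 146.222.172.80/28 -> H4 at depth 28

== LOOKUPS ==
["H1","H1","H3","H1","H1","H0","H4","H3","H3","H1","H7","H1","H5"]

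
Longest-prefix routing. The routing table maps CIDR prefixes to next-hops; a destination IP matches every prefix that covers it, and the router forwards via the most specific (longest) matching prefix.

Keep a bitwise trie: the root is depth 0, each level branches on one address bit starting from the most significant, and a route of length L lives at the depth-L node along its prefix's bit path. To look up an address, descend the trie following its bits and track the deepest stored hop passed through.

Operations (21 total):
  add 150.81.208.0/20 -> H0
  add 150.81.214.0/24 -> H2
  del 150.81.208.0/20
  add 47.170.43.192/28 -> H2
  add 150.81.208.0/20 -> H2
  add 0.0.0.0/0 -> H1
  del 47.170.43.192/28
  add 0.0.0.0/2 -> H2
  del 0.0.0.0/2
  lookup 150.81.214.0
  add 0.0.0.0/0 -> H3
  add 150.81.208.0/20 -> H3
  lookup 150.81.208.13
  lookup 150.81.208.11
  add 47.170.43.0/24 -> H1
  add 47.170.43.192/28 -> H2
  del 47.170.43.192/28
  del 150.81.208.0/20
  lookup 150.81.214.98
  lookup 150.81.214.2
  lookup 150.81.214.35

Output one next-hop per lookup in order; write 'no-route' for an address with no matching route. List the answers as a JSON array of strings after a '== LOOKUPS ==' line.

Apply in order:
  + 150.81.208.0/20 (H0) depth=20
  + 150.81.214.0/24 (H2) depth=24
  - 150.81.208.0/20 clear@20
  + 47.170.43.192/28 (H2) depth=28
  + 150.81.208.0/20 (H2) depth=20
  + 0.0.0.0/0 (H1) depth=0
  - 47.170.43.192/28 clear@28
  + 0.0.0.0/2 (H2) depth=2
  - 0.0.0.0/2 clear@2
  lookup 150.81.214.0: bits 100101100101000111010110 walk d0:H1→d1:-→d2:-→d3:-→d4:-→d5:-→d6:-→d7:-→d8:-→d9:-→d10:-→d11:-→d12:-→d13:-→d14:-→d15:-→d16:-→d17:-→d18:-→d19:-→d20:H2→d21:-→d22:-→d23:-→d24:H2 -> H2
  + 0.0.0.0/0 (H3) depth=0
  + 150.81.208.0/20 (H3) depth=20
  lookup 150.81.208.13: bits 100101100101000111010 walk d0:H3→d1:-→d2:-→d3:-→d4:-→d5:-→d6:-→d7:-→d8:-→d9:-→d10:-→d11:-→d12:-→d13:-→d14:-→d15:-→d16:-→d17:-→d18:-→d19:-→d20:H3→d21:- -> H3
  lookup 150.81.208.11: bits 100101100101000111010 walk d0:H3→d1:-→d2:-→d3:-→d4:-→d5:-→d6:-→d7:-→d8:-→d9:-→d10:-→d11:-→d12:-→d13:-→d14:-→d15:-→d16:-→d17:-→d18:-→d19:-→d20:H3→d21:- -> H3
  + 47.170.43.0/24 (H1) depth=24
  + 47.170.43.192/28 (H2) depth=28
  - 47.170.43.192/28 clear@28
  - 150.81.208.0/20 clear@20
  lookup 150.81.214.98: bits 100101100101000111010110 walk d0:H3→d1:-→d2:-→d3:-→d4:-→d5:-→d6:-→d7:-→d8:-→d9:-→d10:-→d11:-→d12:-→d13:-→d14:-→d15:-→d16:-→d17:-→d18:-→d19:-→d20:-→d21:-→d22:-→d23:-→d24:H2 -> H2
  lookup 150.81.214.2: bits 100101100101000111010110 walk d0:H3→d1:-→d2:-→d3:-→d4:-→d5:-→d6:-→d7:-→d8:-→d9:-→d10:-→d11:-→d12:-→d13:-→d14:-→d15:-→d16:-→d17:-→d18:-→d19:-→d20:-→d21:-→d22:-→d23:-→d24:H2 -> H2
  lookup 150.81.214.35: bits 100101100101000111010110 walk d0:H3→d1:-→d2:-→d3:-→d4:-→d5:-→d6:-→d7:-→d8:-→d9:-→d10:-→d11:-→d12:-→d13:-→d14:-→d15:-→d16:-→d17:-→d18:-→d19:-→d20:-→d21:-→d22:-→d23:-→d24:H2 -> H2

== LOOKUPS ==
["H2","H3","H3","H2","H2","H2"]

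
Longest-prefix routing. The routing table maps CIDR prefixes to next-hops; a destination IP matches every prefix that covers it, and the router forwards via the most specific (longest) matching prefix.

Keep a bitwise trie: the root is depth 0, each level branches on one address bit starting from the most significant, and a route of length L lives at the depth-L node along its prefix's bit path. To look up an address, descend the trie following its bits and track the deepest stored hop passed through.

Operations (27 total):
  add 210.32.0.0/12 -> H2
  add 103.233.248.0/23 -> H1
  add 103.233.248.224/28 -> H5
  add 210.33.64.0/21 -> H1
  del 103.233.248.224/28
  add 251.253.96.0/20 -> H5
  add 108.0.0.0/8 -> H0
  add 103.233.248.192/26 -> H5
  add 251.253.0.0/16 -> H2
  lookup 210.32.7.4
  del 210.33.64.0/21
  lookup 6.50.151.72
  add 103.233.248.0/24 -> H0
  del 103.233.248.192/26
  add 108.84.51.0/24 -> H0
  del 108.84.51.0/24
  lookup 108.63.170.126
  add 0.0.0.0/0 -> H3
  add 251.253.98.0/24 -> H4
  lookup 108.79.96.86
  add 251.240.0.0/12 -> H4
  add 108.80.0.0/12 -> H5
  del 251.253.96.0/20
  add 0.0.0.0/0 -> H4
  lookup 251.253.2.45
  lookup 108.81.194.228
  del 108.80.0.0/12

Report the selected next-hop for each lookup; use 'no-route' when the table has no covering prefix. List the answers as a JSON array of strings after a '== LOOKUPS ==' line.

Process each operation:
  add 210.32.0.0/12 -> H2 at depth 12
  add 103.233.248.0/23 -> H1 at depth 23
  add 103.233.248.224/28 -> H5 at depth 28
  add 210.33.64.0/21 -> H1 at depth 21
  - 103.233.248.224/28 clear@28
  add 251.253.96.0/20 -> H5 at depth 20
  add 108.0.0.0/8 -> H0 at depth 8
  add 103.233.248.192/26 -> H5 at depth 26
  add 251.253.0.0/16 -> H2 at depth 16
  lookup 210.32.7.4: bits 110100100010000 walk d0:-→d1:-→d2:-→d3:-→d4:-→d5:-→d6:-→d7:-→d8:-→d9:-→d10:-→d11:-→d12:H2→d13:-→d14:-→d15:- -> H2
  - 210.33.64.0/21 clear@21
  lookup 6.50.151.72: bits 0 walk d0:-→d1:- -> no-route
  add 103.233.248.0/24 -> H0 at depth 24
  - 103.233.248.192/26 clear@26
  add 108.84.51.0/24 -> H0 at depth 24
  - 108.84.51.0/24 clear@24
  lookup 108.63.170.126: bits 011011000 walk d0:-→d1:-→d2:-→d3:-→d4:-→d5:-→d6:-→d7:-→d8:H0→d9:- -> H0
  add 0.0.0.0/0 -> H3 at depth 0
  add 251.253.98.0/24 -> H4 at depth 24
  lookup 108.79.96.86: bits 01101100010 walk d0:H3→d1:-→d2:-→d3:-→d4:-→d5:-→d6:-→d7:-→d8:H0→d9:-→d10:-→d11:- -> H0
  add 251.240.0.0/12 -> H4 at depth 12
  add 108.80.0.0/12 -> H5 at depth 12
  - 251.253.96.0/20 clear@20
  add 0.0.0.0/0 -> H4 at depth 0
  lookup 251.253.2.45: bits 11111011111111010 walk d0:H4→d1:-→d2:-→d3:-→d4:-→d5:-→d6:-→d7:-→d8:-→d9:-→d10:-→d11:-→d12:H4→d13:-→d14:-→d15:-→d16:H2→d17:- -> H2
  lookup 108.81.194.228: bits 0110110001010 walk d0:H4→d1:-→d2:-→d3:-→d4:-→d5:-→d6:-→d7:-→d8:H0→d9:-→d10:-→d11:-→d12:H5→d13:- -> H5
  - 108.80.0.0/12 clear@12

== LOOKUPS ==
["H2","no-route","H0","H0","H2","H5"]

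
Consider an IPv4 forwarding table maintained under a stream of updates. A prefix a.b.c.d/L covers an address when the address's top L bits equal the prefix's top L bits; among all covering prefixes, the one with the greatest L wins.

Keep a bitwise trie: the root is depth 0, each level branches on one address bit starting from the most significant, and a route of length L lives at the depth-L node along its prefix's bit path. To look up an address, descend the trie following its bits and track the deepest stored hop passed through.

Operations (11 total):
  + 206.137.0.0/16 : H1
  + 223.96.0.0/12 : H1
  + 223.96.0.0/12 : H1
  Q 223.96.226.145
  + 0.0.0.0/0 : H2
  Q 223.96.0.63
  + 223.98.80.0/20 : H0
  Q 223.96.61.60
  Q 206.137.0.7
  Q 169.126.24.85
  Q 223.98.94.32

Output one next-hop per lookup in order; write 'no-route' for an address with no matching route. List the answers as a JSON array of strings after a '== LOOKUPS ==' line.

Process each operation:
  + 206.137.0.0/16 (H1) depth=16
  + 223.96.0.0/12 (H1) depth=12
  + 223.96.0.0/12 (H1) depth=12
  Q 223.96.226.145: descend 110111110110 ; hops seen [H1] ; pick H1
  + 0.0.0.0/0 (H2) depth=0
  Q 223.96.0.63: descend 110111110110 ; hops seen [H2,H1] ; pick H1
  + 223.98.80.0/20 (H0) depth=20
  Q 223.96.61.60: descend 11011111011000 ; hops seen [H2,H1] ; pick H1
  Q 206.137.0.7: descend 1100111010001001 ; hops seen [H2,H1] ; pick H1
  Q 169.126.24.85: descend 1 ; hops seen [H2] ; pick H2
  Q 223.98.94.32: descend 11011111011000100101 ; hops seen [H2,H1,H0] ; pick H0

== LOOKUPS ==
["H1","H1","H1","H1","H2","H0"]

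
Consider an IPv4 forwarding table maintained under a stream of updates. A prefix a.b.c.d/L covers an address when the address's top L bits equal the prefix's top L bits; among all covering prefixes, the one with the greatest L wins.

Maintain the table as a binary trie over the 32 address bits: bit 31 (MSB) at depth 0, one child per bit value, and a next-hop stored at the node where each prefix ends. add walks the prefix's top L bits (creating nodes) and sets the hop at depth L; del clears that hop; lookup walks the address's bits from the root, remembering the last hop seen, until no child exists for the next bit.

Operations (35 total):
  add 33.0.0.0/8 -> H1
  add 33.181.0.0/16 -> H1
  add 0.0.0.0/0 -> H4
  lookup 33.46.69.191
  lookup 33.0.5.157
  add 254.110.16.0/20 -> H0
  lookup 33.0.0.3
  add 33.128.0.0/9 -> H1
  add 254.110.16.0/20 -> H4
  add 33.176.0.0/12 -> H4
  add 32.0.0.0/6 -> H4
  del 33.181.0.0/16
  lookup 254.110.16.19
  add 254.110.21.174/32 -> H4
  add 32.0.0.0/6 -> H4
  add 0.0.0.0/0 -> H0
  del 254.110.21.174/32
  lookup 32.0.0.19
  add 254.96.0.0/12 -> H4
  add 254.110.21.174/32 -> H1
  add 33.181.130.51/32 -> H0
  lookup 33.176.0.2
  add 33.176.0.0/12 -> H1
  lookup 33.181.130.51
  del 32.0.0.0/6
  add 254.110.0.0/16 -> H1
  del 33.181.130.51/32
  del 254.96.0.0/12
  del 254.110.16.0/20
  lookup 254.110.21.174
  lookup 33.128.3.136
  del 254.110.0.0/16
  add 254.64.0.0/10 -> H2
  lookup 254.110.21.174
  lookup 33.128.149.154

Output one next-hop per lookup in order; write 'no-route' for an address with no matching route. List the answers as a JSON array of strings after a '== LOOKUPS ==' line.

Process each operation:
  + 33.0.0.0/8 (H1) depth=8
  + 33.181.0.0/16 (H1) depth=16
  + 0.0.0.0/0 (H4) depth=0
  lookup 33.46.69.191: bits 00100001 walk d0:H4→d1:-→d2:-→d3:-→d4:-→d5:-→d6:-→d7:-→d8:H1 -> H1
  lookup 33.0.5.157: bits 00100001 walk d0:H4→d1:-→d2:-→d3:-→d4:-→d5:-→d6:-→d7:-→d8:H1 -> H1
  + 254.110.16.0/20 (H0) depth=20
  lookup 33.0.0.3: bits 00100001 walk d0:H4→d1:-→d2:-→d3:-→d4:-→d5:-→d6:-→d7:-→d8:H1 -> H1
  + 33.128.0.0/9 (H1) depth=9
  + 254.110.16.0/20 (H4) depth=20
  + 33.176.0.0/12 (H4) depth=12
  + 32.0.0.0/6 (H4) depth=6
  del 33.181.0.0/16 (clear depth 16)
  lookup 254.110.16.19: bits 11111110011011100001 walk d0:H4→d1:-→d2:-→d3:-→d4:-→d5:-→d6:-→d7:-→d8:-→d9:-→d10:-→d11:-→d12:-→d13:-→d14:-→d15:-→d16:-→d17:-→d18:-→d19:-→d20:H4 -> H4
  + 254.110.21.174/32 (H4) depth=32
  + 32.0.0.0/6 (H4) depth=6
  + 0.0.0.0/0 (H0) depth=0
  del 254.110.21.174/32 (clear depth 32)
  lookup 32.0.0.19: bits 0010000 walk d0:H0→d1:-→d2:-→d3:-→d4:-→d5:-→d6:H4→d7:- -> H4
  + 254.96.0.0/12 (H4) depth=12
  + 254.110.21.174/32 (H1) depth=32
  + 33.181.130.51/32 (H0) depth=32
  lookup 33.176.0.2: bits 0010000110110 walk d0:H0→d1:-→d2:-→d3:-→d4:-→d5:-→d6:H4→d7:-→d8:H1→d9:H1→d10:-→d11:-→d12:H4→d13:- -> H4
  + 33.176.0.0/12 (H1) depth=12
  lookup 33.181.130.51: bits 00100001101101011000001000110011 walk d0:H0→d1:-→d2:-→d3:-→d4:-→d5:-→d6:H4→d7:-→d8:H1→d9:H1→d10:-→d11:-→d12:H1→d13:-→d14:-→d15:-→d16:-→d17:-→d18:-→d19:-→d20:-→d21:-→d22:-→d23:-→d24:-→d25:-→d26:-→d27:-→d28:-→d29:-→d30:-→d31:-→d32:H0 -> H0
  del 32.0.0.0/6 (clear depth 6)
  + 254.110.0.0/16 (H1) depth=16
  del 33.181.130.51/32 (clear depth 32)
  del 254.96.0.0/12 (clear depth 12)
  del 254.110.16.0/20 (clear depth 20)
  lookup 254.110.21.174: bits 11111110011011100001010110101110 walk d0:H0→d1:-→d2:-→d3:-→d4:-→d5:-→d6:-→d7:-→d8:-→d9:-→d10:-→d11:-→d12:-→d13:-→d14:-→d15:-→d16:H1→d17:-→d18:-→d19:-→d20:-→d21:-→d22:-→d23:-→d24:-→d25:-→d26:-→d27:-→d28:-→d29:-→d30:-→d31:-→d32:H1 -> H1
  lookup 33.128.3.136: bits 0010000110 walk d0:H0→d1:-→d2:-→d3:-→d4:-→d5:-→d6:-→d7:-→d8:H1→d9:H1→d10:- -> H1
  del 254.110.0.0/16 (clear depth 16)
  + 254.64.0.0/10 (H2) depth=10
  lookup 254.110.21.174: bits 11111110011011100001010110101110 walk d0:H0→d1:-→d2:-→d3:-→d4:-→d5:-→d6:-→d7:-→d8:-→d9:-→d10:H2→d11:-→d12:-→d13:-→d14:-→d15:-→d16:-→d17:-→d18:-→d19:-→d20:-→d21:-→d22:-→d23:-→d24:-→d25:-→d26:-→d27:-→d28:-→d29:-→d30:-→d31:-→d32:H1 -> H1
  lookup 33.128.149.154: bits 0010000110 walk d0:H0→d1:-→d2:-→d3:-→d4:-→d5:-→d6:-→d7:-→d8:H1→d9:H1→d10:- -> H1

== LOOKUPS ==
["H1","H1","H1","H4","H4","H4","H0","H1","H1","H1","H1"]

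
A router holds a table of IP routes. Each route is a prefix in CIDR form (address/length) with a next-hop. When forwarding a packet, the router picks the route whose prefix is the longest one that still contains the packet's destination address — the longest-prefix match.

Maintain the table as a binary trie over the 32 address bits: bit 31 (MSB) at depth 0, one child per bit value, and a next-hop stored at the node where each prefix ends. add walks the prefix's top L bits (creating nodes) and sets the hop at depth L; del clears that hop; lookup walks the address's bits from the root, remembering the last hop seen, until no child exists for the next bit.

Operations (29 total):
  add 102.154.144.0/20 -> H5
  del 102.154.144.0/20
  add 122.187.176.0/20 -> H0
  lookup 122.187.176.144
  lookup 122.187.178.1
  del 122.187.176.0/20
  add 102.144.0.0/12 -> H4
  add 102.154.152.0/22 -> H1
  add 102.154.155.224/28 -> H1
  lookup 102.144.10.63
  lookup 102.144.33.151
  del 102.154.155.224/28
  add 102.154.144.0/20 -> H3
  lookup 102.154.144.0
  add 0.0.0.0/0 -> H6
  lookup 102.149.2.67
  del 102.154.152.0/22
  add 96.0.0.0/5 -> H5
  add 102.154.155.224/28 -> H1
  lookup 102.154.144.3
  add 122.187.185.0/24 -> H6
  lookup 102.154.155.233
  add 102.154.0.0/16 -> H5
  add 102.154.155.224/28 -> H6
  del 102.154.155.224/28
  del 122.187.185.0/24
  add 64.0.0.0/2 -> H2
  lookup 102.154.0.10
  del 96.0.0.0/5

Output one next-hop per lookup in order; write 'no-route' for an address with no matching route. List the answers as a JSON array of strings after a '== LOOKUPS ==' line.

Apply in order:
  + 102.154.144.0/20 (H5) depth=20
  - 102.154.144.0/20 clear@20
  + 122.187.176.0/20 (H0) depth=20
  ? 122.187.176.144  path d0:-→d1:-→d2:-→d3:-→d4:-→d5:-→d6:-→d7:-→d8:-→d9:-→d10:-→d11:-→d12:-→d13:-→d14:-→d15:-→d16:-→d17:-→d18:-→d19:-→d20:H0  best=H0
  ? 122.187.178.1  path d0:-→d1:-→d2:-→d3:-→d4:-→d5:-→d6:-→d7:-→d8:-→d9:-→d10:-→d11:-→d12:-→d13:-→d14:-→d15:-→d16:-→d17:-→d18:-→d19:-→d20:H0  best=H0
  - 122.187.176.0/20 clear@20
  + 102.144.0.0/12 (H4) depth=12
  + 102.154.152.0/22 (H1) depth=22
  + 102.154.155.224/28 (H1) depth=28
  ? 102.144.10.63  path d0:-→d1:-→d2:-→d3:-→d4:-→d5:-→d6:-→d7:-→d8:-→d9:-→d10:-→d11:-→d12:H4  best=H4
  ? 102.144.33.151  path d0:-→d1:-→d2:-→d3:-→d4:-→d5:-→d6:-→d7:-→d8:-→d9:-→d10:-→d11:-→d12:H4  best=H4
  - 102.154.155.224/28 clear@28
  + 102.154.144.0/20 (H3) depth=20
  ? 102.154.144.0  path d0:-→d1:-→d2:-→d3:-→d4:-→d5:-→d6:-→d7:-→d8:-→d9:-→d10:-→d11:-→d12:H4→d13:-→d14:-→d15:-→d16:-→d17:-→d18:-→d19:-→d20:H3  best=H3
  + 0.0.0.0/0 (H6) depth=0
  ? 102.149.2.67  path d0:H6→d1:-→d2:-→d3:-→d4:-→d5:-→d6:-→d7:-→d8:-→d9:-→d10:-→d11:-→d12:H4  best=H4
  - 102.154.152.0/22 clear@22
  + 96.0.0.0/5 (H5) depth=5
  + 102.154.155.224/28 (H1) depth=28
  ? 102.154.144.3  path d0:H6→d1:-→d2:-→d3:-→d4:-→d5:H5→d6:-→d7:-→d8:-→d9:-→d10:-→d11:-→d12:H4→d13:-→d14:-→d15:-→d16:-→d17:-→d18:-→d19:-→d20:H3  best=H3
  + 122.187.185.0/24 (H6) depth=24
  ? 102.154.155.233  path d0:H6→d1:-→d2:-→d3:-→d4:-→d5:H5→d6:-→d7:-→d8:-→d9:-→d10:-→d11:-→d12:H4→d13:-→d14:-→d15:-→d16:-→d17:-→d18:-→d19:-→d20:H3→d21:-→d22:-→d23:-→d24:-→d25:-→d26:-→d27:-→d28:H1  best=H1
  + 102.154.0.0/16 (H5) depth=16
  + 102.154.155.224/28 (H6) depth=28
  - 102.154.155.224/28 clear@28
  - 122.187.185.0/24 clear@24
  + 64.0.0.0/2 (H2) depth=2
  ? 102.154.0.10  path d0:H6→d1:-→d2:H2→d3:-→d4:-→d5:H5→d6:-→d7:-→d8:-→d9:-→d10:-→d11:-→d12:H4→d13:-→d14:-→d15:-→d16:H5  best=H5
  - 96.0.0.0/5 clear@5

== LOOKUPS ==
["H0","H0","H4","H4","H3","H4","H3","H1","H5"]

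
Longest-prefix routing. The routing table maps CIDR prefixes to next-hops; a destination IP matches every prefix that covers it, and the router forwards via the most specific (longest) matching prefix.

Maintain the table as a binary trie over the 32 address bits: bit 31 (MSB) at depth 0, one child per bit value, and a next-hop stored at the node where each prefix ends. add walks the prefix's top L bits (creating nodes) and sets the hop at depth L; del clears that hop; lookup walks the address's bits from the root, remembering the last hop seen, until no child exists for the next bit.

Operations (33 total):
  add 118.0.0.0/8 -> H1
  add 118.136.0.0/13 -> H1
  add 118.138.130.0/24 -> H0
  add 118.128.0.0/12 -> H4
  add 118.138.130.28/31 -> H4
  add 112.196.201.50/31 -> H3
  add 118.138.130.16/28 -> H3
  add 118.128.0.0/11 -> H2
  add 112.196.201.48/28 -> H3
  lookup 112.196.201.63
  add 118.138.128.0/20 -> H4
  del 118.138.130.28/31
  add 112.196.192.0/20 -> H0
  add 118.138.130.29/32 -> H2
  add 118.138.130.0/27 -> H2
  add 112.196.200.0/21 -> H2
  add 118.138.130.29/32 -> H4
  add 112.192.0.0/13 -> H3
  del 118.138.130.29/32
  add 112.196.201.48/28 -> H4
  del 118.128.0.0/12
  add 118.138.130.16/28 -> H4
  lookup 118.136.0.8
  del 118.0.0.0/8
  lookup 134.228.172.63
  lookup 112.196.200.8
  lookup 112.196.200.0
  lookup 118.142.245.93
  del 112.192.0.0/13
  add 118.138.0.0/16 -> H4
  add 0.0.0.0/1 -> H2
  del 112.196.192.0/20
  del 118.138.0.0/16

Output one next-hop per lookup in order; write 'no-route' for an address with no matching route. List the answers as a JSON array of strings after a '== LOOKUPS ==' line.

Process each operation:
  add 118.0.0.0/8 -> H1 at depth 8
  add 118.136.0.0/13 -> H1 at depth 13
  add 118.138.130.0/24 -> H0 at depth 24
  add 118.128.0.0/12 -> H4 at depth 12
  add 118.138.130.28/31 -> H4 at depth 31
  add 112.196.201.50/31 -> H3 at depth 31
  add 118.138.130.16/28 -> H3 at depth 28
  add 118.128.0.0/11 -> H2 at depth 11
  add 112.196.201.48/28 -> H3 at depth 28
  lookup 112.196.201.63: bits 0111000011000100110010010011 walk d0:-→d1:-→d2:-→d3:-→d4:-→d5:-→d6:-→d7:-→d8:-→d9:-→d10:-→d11:-→d12:-→d13:-→d14:-→d15:-→d16:-→d17:-→d18:-→d19:-→d20:-→d21:-→d22:-→d23:-→d24:-→d25:-→d26:-→d27:-→d28:H3 -> H3
  add 118.138.128.0/20 -> H4 at depth 20
  - 118.138.130.28/31 clear@31
  add 112.196.192.0/20 -> H0 at depth 20
  add 118.138.130.29/32 -> H2 at depth 32
  add 118.138.130.0/27 -> H2 at depth 27
  add 112.196.200.0/21 -> H2 at depth 21
  add 118.138.130.29/32 -> H4 at depth 32
  add 112.192.0.0/13 -> H3 at depth 13
  - 118.138.130.29/32 clear@32
  add 112.196.201.48/28 -> H4 at depth 28
  - 118.128.0.0/12 clear@12
  add 118.138.130.16/28 -> H4 at depth 28
  lookup 118.136.0.8: bits 01110110100010 walk d0:-→d1:-→d2:-→d3:-→d4:-→d5:-→d6:-→d7:-→d8:H1→d9:-→d10:-→d11:H2→d12:-→d13:H1→d14:- -> H1
  - 118.0.0.0/8 clear@8
  lookup 134.228.172.63: bits ε walk d0:- -> no-route
  lookup 112.196.200.8: bits 01110000110001001100100 walk d0:-→d1:-→d2:-→d3:-→d4:-→d5:-→d6:-→d7:-→d8:-→d9:-→d10:-→d11:-→d12:-→d13:H3→d14:-→d15:-→d16:-→d17:-→d18:-→d19:-→d20:H0→d21:H2→d22:-→d23:- -> H2
  lookup 112.196.200.0: bits 01110000110001001100100 walk d0:-→d1:-→d2:-→d3:-→d4:-→d5:-→d6:-→d7:-→d8:-→d9:-→d10:-→d11:-→d12:-→d13:H3→d14:-→d15:-→d16:-→d17:-→d18:-→d19:-→d20:H0→d21:H2→d22:-→d23:- -> H2
  lookup 118.142.245.93: bits 0111011010001 walk d0:-→d1:-→d2:-→d3:-→d4:-→d5:-→d6:-→d7:-→d8:-→d9:-→d10:-→d11:H2→d12:-→d13:H1 -> H1
  - 112.192.0.0/13 clear@13
  add 118.138.0.0/16 -> H4 at depth 16
  add 0.0.0.0/1 -> H2 at depth 1
  - 112.196.192.0/20 clear@20
  - 118.138.0.0/16 clear@16

== LOOKUPS ==
["H3","H1","no-route","H2","H2","H1"]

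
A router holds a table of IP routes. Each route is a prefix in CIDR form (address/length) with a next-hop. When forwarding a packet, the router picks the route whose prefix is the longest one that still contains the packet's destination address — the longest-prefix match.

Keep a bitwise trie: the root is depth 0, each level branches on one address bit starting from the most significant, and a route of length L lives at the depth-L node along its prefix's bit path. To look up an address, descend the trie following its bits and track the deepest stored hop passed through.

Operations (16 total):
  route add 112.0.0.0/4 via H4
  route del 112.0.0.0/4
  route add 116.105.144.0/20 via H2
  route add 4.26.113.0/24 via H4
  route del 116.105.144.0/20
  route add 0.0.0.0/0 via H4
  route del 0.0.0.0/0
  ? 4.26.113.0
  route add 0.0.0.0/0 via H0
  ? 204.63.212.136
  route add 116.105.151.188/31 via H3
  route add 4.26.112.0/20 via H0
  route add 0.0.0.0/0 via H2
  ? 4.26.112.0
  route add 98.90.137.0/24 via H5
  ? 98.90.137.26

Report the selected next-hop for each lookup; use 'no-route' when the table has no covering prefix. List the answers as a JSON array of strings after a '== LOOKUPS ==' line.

Trace:
  + 112.0.0.0/4 (H4) depth=4
  del 112.0.0.0/4 (clear depth 4)
  + 116.105.144.0/20 (H2) depth=20
  + 4.26.113.0/24 (H4) depth=24
  del 116.105.144.0/20 (clear depth 20)
  + 0.0.0.0/0 (H4) depth=0
  del 0.0.0.0/0 (clear depth 0)
  lookup 4.26.113.0: bits 000001000001101001110001 walk d0:-→d1:-→d2:-→d3:-→d4:-→d5:-→d6:-→d7:-→d8:-→d9:-→d10:-→d11:-→d12:-→d13:-→d14:-→d15:-→d16:-→d17:-→d18:-→d19:-→d20:-→d21:-→d22:-→d23:-→d24:H4 -> H4
  + 0.0.0.0/0 (H0) depth=0
  lookup 204.63.212.136: bits ε walk d0:H0 -> H0
  + 116.105.151.188/31 (H3) depth=31
  + 4.26.112.0/20 (H0) depth=20
  + 0.0.0.0/0 (H2) depth=0
  lookup 4.26.112.0: bits 00000100000110100111000 walk d0:H2→d1:-→d2:-→d3:-→d4:-→d5:-→d6:-→d7:-→d8:-→d9:-→d10:-→d11:-→d12:-→d13:-→d14:-→d15:-→d16:-→d17:-→d18:-→d19:-→d20:H0→d21:-→d22:-→d23:- -> H0
  + 98.90.137.0/24 (H5) depth=24
  lookup 98.90.137.26: bits 011000100101101010001001 walk d0:H2→d1:-→d2:-→d3:-→d4:-→d5:-→d6:-→d7:-→d8:-→d9:-→d10:-→d11:-→d12:-→d13:-→d14:-→d15:-→d16:-→d17:-→d18:-→d19:-→d20:-→d21:-→d22:-→d23:-→d24:H5 -> H5

== LOOKUPS ==
["H4","H0","H0","H5"]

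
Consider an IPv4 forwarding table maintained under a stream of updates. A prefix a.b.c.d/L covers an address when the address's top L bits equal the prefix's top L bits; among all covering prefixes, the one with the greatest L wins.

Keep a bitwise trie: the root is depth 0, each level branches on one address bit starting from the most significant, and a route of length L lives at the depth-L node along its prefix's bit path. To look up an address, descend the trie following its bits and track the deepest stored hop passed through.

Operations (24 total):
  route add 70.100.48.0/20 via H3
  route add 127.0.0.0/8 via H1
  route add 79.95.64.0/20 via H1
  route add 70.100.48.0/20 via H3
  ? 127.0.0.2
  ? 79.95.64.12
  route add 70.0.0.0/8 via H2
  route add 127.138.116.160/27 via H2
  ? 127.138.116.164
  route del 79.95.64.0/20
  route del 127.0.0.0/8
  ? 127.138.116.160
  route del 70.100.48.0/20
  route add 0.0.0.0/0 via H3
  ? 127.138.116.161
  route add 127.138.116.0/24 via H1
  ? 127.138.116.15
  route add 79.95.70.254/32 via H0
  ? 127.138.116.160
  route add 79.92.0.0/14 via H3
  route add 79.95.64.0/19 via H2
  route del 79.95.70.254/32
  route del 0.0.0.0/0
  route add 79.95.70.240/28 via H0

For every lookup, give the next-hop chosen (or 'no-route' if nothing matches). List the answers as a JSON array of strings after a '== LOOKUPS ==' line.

Process each operation:
  add 70.100.48.0/20 -> H3 at depth 20
  add 127.0.0.0/8 -> H1 at depth 8
  add 79.95.64.0/20 -> H1 at depth 20
  add 70.100.48.0/20 -> H3 at depth 20
  Q 127.0.0.2: descend 01111111 ; hops seen [H1] ; pick H1
  Q 79.95.64.12: descend 01001111010111110100 ; hops seen [H1] ; pick H1
  add 70.0.0.0/8 -> H2 at depth 8
  add 127.138.116.160/27 -> H2 at depth 27
  Q 127.138.116.164: descend 011111111000101001110100101 ; hops seen [H1,H2] ; pick H2
  - 79.95.64.0/20 clear@20
  - 127.0.0.0/8 clear@8
  Q 127.138.116.160: descend 011111111000101001110100101 ; hops seen [H2] ; pick H2
  - 70.100.48.0/20 clear@20
  add 0.0.0.0/0 -> H3 at depth 0
  Q 127.138.116.161: descend 011111111000101001110100101 ; hops seen [H3,H2] ; pick H2
  add 127.138.116.0/24 -> H1 at depth 24
  Q 127.138.116.15: descend 011111111000101001110100 ; hops seen [H3,H1] ; pick H1
  add 79.95.70.254/32 -> H0 at depth 32
  Q 127.138.116.160: descend 011111111000101001110100101 ; hops seen [H3,H1,H2] ; pick H2
  add 79.92.0.0/14 -> H3 at depth 14
  add 79.95.64.0/19 -> H2 at depth 19
  - 79.95.70.254/32 clear@32
  - 0.0.0.0/0 clear@0
  add 79.95.70.240/28 -> H0 at depth 28

== LOOKUPS ==
["H1","H1","H2","H2","H2","H1","H2"]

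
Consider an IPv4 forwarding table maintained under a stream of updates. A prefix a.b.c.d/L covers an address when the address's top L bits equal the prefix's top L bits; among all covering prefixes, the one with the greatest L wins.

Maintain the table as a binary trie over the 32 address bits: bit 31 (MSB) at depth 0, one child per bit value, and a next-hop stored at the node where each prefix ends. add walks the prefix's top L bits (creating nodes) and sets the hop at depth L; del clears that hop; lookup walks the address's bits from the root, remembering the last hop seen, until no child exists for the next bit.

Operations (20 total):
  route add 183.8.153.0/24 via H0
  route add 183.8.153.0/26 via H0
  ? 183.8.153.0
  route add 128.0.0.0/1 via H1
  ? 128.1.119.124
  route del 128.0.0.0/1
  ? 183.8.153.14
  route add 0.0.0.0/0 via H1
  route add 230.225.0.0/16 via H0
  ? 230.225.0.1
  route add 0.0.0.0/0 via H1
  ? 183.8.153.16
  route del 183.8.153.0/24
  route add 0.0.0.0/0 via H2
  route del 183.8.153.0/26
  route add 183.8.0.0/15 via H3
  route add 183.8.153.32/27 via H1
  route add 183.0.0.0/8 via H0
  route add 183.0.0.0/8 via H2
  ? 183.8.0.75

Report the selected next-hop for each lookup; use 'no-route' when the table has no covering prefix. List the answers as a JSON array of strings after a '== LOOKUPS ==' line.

Apply in order:
  add 183.8.153.0/24 -> H0 at depth 24
  add 183.8.153.0/26 -> H0 at depth 26
  lookup 183.8.153.0: bits 10110111000010001001100100 walk d0:-→d1:-→d2:-→d3:-→d4:-→d5:-→d6:-→d7:-→d8:-→d9:-→d10:-→d11:-→d12:-→d13:-→d14:-→d15:-→d16:-→d17:-→d18:-→d19:-→d20:-→d21:-→d22:-→d23:-→d24:H0→d25:-→d26:H0 -> H0
  add 128.0.0.0/1 -> H1 at depth 1
  lookup 128.1.119.124: bits 10 walk d0:-→d1:H1→d2:- -> H1
  del 128.0.0.0/1 (clear depth 1)
  lookup 183.8.153.14: bits 10110111000010001001100100 walk d0:-→d1:-→d2:-→d3:-→d4:-→d5:-→d6:-→d7:-→d8:-→d9:-→d10:-→d11:-→d12:-→d13:-→d14:-→d15:-→d16:-→d17:-→d18:-→d19:-→d20:-→d21:-→d22:-→d23:-→d24:H0→d25:-→d26:H0 -> H0
  add 0.0.0.0/0 -> H1 at depth 0
  add 230.225.0.0/16 -> H0 at depth 16
  lookup 230.225.0.1: bits 1110011011100001 walk d0:H1→d1:-→d2:-→d3:-→d4:-→d5:-→d6:-→d7:-→d8:-→d9:-→d10:-→d11:-→d12:-→d13:-→d14:-→d15:-→d16:H0 -> H0
  add 0.0.0.0/0 -> H1 at depth 0
  lookup 183.8.153.16: bits 10110111000010001001100100 walk d0:H1→d1:-→d2:-→d3:-→d4:-→d5:-→d6:-→d7:-→d8:-→d9:-→d10:-→d11:-→d12:-→d13:-→d14:-→d15:-→d16:-→d17:-→d18:-→d19:-→d20:-→d21:-→d22:-→d23:-→d24:H0→d25:-→d26:H0 -> H0
  del 183.8.153.0/24 (clear depth 24)
  add 0.0.0.0/0 -> H2 at depth 0
  del 183.8.153.0/26 (clear depth 26)
  add 183.8.0.0/15 -> H3 at depth 15
  add 183.8.153.32/27 -> H1 at depth 27
  add 183.0.0.0/8 -> H0 at depth 8
  add 183.0.0.0/8 -> H2 at depth 8
  lookup 183.8.0.75: bits 1011011100001000 walk d0:H2→d1:-→d2:-→d3:-→d4:-→d5:-→d6:-→d7:-→d8:H2→d9:-→d10:-→d11:-→d12:-→d13:-→d14:-→d15:H3→d16:- -> H3

== LOOKUPS ==
["H0","H1","H0","H0","H0","H3"]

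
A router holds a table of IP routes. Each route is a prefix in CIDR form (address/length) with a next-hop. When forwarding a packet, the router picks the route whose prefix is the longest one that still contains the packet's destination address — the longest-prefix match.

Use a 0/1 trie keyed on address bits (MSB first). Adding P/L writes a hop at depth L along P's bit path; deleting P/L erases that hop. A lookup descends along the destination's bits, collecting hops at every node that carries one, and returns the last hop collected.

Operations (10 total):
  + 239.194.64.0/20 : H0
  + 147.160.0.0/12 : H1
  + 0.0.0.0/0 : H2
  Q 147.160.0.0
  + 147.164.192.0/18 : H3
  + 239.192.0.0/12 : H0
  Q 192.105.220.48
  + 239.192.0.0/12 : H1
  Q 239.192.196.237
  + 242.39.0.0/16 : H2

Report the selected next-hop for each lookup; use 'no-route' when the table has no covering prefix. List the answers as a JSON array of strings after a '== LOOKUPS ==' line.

Trace:
  + 239.194.64.0/20 (H0) depth=20
  + 147.160.0.0/12 (H1) depth=12
  + 0.0.0.0/0 (H2) depth=0
  Q 147.160.0.0: descend 100100111010 ; hops seen [H2,H1] ; pick H1
  + 147.164.192.0/18 (H3) depth=18
  + 239.192.0.0/12 (H0) depth=12
  Q 192.105.220.48: descend 11 ; hops seen [H2] ; pick H2
  + 239.192.0.0/12 (H1) depth=12
  Q 239.192.196.237: descend 11101111110000 ; hops seen [H2,H1] ; pick H1
  + 242.39.0.0/16 (H2) depth=16

== LOOKUPS ==
["H1","H2","H1"]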